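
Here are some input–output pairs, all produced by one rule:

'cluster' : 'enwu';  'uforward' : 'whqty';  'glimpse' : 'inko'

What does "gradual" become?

Each output is the input with this applied: shift every letter 2 places forward in the alphabet (wrapping around), then delete the last 3 characters.
Working it through for "gradual": intermediate "itcfwcn", final "itcf".

itcf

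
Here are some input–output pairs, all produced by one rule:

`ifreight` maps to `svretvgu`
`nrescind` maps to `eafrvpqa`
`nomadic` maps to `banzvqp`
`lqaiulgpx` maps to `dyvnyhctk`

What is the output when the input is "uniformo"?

ahsvebbz

Looking at the pairs, the operation is to shift every letter 13 places forward in the alphabet (wrapping around) — i.e. ROT13, then swap each adjacent pair of characters (1↔2, 3↔4, ...).
Applying both steps to "uniformo": "havsbezb", then "ahsvebbz".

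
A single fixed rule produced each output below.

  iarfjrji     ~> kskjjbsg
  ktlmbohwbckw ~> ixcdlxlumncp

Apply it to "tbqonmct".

onduucrp

Looking at the pairs, the operation is to swap the front and back halves of the string, then shift every letter 1 place forward in the alphabet (wrapping around).
On "tbqonmct": the first step gives "nmcttbqo", and the second then gives "onduucrp".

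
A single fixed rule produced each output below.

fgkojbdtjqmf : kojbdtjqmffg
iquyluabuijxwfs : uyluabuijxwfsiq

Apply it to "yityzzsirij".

tyzzsirijyi

The pattern: move the first 2 characters to the end (rotate left by 2).
On "yityzzsirij" that produces "tyzzsirijyi".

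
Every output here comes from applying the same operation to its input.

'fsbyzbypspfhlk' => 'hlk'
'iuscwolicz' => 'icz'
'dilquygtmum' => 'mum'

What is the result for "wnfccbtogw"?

ogw

Each output is the input with this applied: keep only the last 3 characters.
"wnfccbtogw" → "ogw".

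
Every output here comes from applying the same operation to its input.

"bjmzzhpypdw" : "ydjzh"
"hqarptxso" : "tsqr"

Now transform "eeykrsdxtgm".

xgeks

The transformation: keep every other character starting from the second (positions 2nd, 4th, 6th, ...), then move the last 2 characters to the front (rotate right by 2).
Working it through for "eeykrsdxtgm": intermediate "eksxg", final "xgeks".
(Check on "bjmzzhpypdw": → "jzhyd" → "ydjzh" ✓)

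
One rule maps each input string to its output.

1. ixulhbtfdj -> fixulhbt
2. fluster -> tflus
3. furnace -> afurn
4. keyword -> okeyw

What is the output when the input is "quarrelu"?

equarr

Looking at the pairs, the operation is to delete the last 2 characters, then move the last character to the front.
For "quarrelu" the result is "equarr".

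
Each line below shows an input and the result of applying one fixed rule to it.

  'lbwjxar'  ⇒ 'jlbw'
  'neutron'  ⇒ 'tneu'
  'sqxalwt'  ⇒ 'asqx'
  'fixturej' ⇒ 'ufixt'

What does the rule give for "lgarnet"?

What's happening: delete the last 3 characters, then move the last character to the front.
Applying both steps to "lgarnet": "lgar", then "rlga".

rlga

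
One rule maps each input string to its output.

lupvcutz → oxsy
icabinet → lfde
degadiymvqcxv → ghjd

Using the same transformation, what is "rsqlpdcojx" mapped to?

uvto

The pattern: shift every letter 3 places forward in the alphabet (wrapping around), then keep only the first 4 characters.
Applying that to "rsqlpdcojx" gives "uvto".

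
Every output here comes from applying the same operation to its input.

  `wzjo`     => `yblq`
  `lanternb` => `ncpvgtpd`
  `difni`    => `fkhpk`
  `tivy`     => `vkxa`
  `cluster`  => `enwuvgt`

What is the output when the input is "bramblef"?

dtcodngh

Rule — shift every letter 2 places forward in the alphabet (wrapping around).
Applying that to "bramblef" gives "dtcodngh".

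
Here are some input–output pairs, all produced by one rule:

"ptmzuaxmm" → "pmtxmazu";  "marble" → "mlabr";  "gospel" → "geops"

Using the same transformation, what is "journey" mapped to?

Looking at the pairs, the operation is to delete the last character, then take characters alternately from the front and the back (1st, last, 2nd, 2nd-last, ...).
Doing the same to "journey": "jeonur".

jeonur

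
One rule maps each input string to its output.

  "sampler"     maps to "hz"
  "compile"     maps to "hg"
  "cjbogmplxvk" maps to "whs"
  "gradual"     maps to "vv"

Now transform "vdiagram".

What's happening: keep one character in every 3, starting at position 3 (positions 3rd, 6th, 9th, ...), then shift every letter 5 places backward in the alphabet (wrapping around).
"vdiagram" → "ir" → "dm".

dm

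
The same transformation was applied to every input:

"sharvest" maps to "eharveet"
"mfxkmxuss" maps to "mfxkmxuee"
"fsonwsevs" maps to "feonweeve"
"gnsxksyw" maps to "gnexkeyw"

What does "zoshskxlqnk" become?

zoehekxlqnk

The pattern: replace every "s" with "e".
Applying that to "zoshskxlqnk" gives "zoehekxlqnk".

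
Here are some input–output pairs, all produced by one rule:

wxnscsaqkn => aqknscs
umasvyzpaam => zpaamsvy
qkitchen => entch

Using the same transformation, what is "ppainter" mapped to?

erint

The rule is to delete the first 3 characters, then move the first 3 characters to the end (rotate left by 3).
On "ppainter": the first step gives "inter", and the second then gives "erint".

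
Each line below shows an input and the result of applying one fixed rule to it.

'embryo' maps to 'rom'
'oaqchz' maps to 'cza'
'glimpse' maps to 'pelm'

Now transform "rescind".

idec

The transformation: move the last 3 characters to the front (rotate right by 3), then keep every other character starting from the first (positions 1st, 3rd, 5th, ...).
"rescind" → "idec".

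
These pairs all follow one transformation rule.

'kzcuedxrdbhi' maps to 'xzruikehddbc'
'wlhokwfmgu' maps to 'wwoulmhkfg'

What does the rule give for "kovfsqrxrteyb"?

xytvrsqrkoefb

Rule — sort the characters into reverse alphabetical order, then swap each adjacent pair of characters (1↔2, 3↔4, ...).
Working it through for "kovfsqrxrteyb": intermediate "yxvtsrrqokfeb", final "xytvrsqrkoefb".
(Check on "kzcuedxrdbhi": → "zxurkiheddcb" → "xzruikehddbc" ✓)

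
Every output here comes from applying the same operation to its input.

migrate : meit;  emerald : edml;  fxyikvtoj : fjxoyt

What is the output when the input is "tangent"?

ttan

Looking at the pairs, the operation is to take characters alternately from the front and the back (1st, last, 2nd, 2nd-last, ...), then delete the last 3 characters.
Working it through for "tangent": intermediate "ttanneg", final "ttan".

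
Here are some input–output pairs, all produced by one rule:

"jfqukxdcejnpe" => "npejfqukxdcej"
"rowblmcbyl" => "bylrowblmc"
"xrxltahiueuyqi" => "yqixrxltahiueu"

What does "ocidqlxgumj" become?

Looking at the pairs, the operation is to move the last 3 characters to the front (rotate right by 3).
Applying that to "ocidqlxgumj" gives "umjocidqlxg".

umjocidqlxg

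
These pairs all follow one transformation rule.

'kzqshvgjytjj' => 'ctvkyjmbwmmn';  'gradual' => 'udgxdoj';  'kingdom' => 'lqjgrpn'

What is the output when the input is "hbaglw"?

edjozk

The rule is to shift every letter 3 places forward in the alphabet (wrapping around), then move the first character to the end.
Working it through for "hbaglw": intermediate "kedjoz", final "edjozk".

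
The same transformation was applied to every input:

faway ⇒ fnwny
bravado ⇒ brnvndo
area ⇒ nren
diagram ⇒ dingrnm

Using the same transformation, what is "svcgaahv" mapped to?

svcgnnhv

In each case the input is transformed by: replace every "a" with "n".
Applying that to "svcgaahv" gives "svcgnnhv".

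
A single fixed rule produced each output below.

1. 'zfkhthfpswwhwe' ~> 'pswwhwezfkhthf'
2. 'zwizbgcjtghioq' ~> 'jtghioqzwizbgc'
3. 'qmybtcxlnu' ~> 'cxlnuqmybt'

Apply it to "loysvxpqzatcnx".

The pattern: swap the front and back halves of the string.
Applying that to "loysvxpqzatcnx" gives "qzatcnxloysvxp".

qzatcnxloysvxp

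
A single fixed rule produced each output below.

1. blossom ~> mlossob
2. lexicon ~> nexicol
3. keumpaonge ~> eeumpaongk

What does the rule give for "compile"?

eompilc

The pattern: swap the first and last characters.
Doing the same to "compile": "eompilc".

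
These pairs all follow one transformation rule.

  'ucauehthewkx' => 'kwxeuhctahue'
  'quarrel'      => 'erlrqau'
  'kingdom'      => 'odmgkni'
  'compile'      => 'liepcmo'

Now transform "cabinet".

The rule is to move the last 2 characters to the front (rotate right by 2), then take characters alternately from the front and the back (1st, last, 2nd, 2nd-last, ...).
On "cabinet" that produces "enticba".

enticba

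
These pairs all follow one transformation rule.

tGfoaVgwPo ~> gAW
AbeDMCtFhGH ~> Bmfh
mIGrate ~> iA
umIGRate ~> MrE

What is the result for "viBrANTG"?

Looking at the pairs, the operation is to keep one character in every 3, starting at position 2 (positions 2nd, 5th, 8th, ...), then flip the case of every letter.
On "viBrANTG": the first step gives "iAG", and the second then gives "Iag".

Iag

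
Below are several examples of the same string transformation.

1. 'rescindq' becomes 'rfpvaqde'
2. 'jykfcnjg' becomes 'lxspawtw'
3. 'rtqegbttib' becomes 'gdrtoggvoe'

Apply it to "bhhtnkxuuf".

uugaxkhhso

What's happening: move the first character to the end, then shift every letter 13 places forward in the alphabet (wrapping around) — i.e. ROT13.
On "bhhtnkxuuf": the first step gives "hhtnkxuufb", and the second then gives "uugaxkhhso".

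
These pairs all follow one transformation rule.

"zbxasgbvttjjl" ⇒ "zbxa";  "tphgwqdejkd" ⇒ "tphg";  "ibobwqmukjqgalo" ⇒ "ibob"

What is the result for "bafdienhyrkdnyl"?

The transformation: keep only the first 4 characters.
For "bafdienhyrkdnyl" the result is "bafd".

bafd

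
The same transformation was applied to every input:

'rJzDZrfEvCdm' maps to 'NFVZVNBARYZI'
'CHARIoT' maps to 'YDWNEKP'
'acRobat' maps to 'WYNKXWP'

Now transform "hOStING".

Rule — shift every letter 4 places backward in the alphabet (wrapping around), then convert every letter to uppercase.
"hOStING" → "dKOpEJC" → "DKOPEJC".

DKOPEJC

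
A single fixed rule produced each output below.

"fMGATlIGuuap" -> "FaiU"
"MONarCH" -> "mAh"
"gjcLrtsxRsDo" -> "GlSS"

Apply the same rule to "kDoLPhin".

Each output is the input with this applied: keep one character in every 3, starting at position 1 (positions 1st, 4th, 7th, ...), then flip the case of every letter.
Doing the same to "kDoLPhin": "KlI".

KlI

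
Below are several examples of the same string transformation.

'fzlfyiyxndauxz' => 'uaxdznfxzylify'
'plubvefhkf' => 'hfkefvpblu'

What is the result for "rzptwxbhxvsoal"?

osavlxrhzbpxtw

In each case the input is transformed by: move the last 3 characters to the front (rotate right by 3), then take characters alternately from the front and the back (1st, last, 2nd, 2nd-last, ...).
Working it through for "rzptwxbhxvsoal": intermediate "oalrzptwxbhxvs", final "osavlxrhzbpxtw".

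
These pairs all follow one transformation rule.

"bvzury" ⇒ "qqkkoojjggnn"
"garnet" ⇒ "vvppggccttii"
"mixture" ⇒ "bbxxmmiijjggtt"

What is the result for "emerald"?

What's happening: shift every letter 11 places backward in the alphabet (wrapping around), then double every character.
On "emerald": the first step gives "tbtgpas", and the second then gives "ttbbttggppaass".

ttbbttggppaass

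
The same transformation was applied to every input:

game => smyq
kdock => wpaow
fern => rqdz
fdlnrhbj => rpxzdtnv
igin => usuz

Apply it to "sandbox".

The transformation: shift every letter 12 places forward in the alphabet (wrapping around).
"sandbox" → "emzpnaj".

emzpnaj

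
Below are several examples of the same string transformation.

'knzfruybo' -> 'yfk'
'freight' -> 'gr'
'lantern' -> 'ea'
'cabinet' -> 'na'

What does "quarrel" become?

In each case the input is transformed by: reverse the string, then keep one character in every 3, starting at position 3 (positions 3rd, 6th, 9th, ...).
Working it through for "quarrel": intermediate "lerrauq", final "ru".

ru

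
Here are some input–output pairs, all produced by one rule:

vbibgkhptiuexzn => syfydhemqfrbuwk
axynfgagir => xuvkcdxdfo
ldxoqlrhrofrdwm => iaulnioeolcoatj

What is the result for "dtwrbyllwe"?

In each case the input is transformed by: shift every letter 3 places backward in the alphabet (wrapping around).
On "dtwrbyllwe" that produces "aqtoyviitb".

aqtoyviitb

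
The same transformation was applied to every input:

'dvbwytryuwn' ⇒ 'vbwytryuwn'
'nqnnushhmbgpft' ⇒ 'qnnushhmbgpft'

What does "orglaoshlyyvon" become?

Rule — delete the first character.
Applying that to "orglaoshlyyvon" gives "rglaoshlyyvon".

rglaoshlyyvon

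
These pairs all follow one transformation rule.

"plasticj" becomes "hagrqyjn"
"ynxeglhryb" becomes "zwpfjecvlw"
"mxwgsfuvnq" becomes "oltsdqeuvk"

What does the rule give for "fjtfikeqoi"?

gmocigdrhd

What's happening: reverse the string, then shift every letter 2 places backward in the alphabet (wrapping around).
For "fjtfikeqoi", step one produces "ioqekiftjf"; step two turns that into "gmocigdrhd".
(Check on "mxwgsfuvnq": → "qnvufsgwxm" → "oltsdqeuvk" ✓)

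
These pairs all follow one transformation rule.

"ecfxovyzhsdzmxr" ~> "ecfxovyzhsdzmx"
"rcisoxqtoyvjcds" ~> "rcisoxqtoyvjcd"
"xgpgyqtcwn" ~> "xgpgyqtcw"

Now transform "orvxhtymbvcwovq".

Looking at the pairs, the operation is to delete the last character.
"orvxhtymbvcwovq" → "orvxhtymbvcwov".

orvxhtymbvcwov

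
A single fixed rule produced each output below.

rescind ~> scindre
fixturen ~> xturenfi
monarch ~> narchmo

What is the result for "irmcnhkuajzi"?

mcnhkuajziir

The transformation: move the first 2 characters to the end (rotate left by 2).
So "irmcnhkuajzi" becomes "mcnhkuajziir".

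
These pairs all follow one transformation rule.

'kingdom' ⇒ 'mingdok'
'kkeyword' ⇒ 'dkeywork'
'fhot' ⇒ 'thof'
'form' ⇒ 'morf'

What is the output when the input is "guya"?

Rule — swap the first and last characters.
For "guya" the result is "auyg".

auyg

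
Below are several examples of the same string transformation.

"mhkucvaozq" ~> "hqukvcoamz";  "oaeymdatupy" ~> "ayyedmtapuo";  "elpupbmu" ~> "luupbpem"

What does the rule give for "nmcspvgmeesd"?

mdscvpmgeens

Looking at the pairs, the operation is to swap the first and last characters, then swap each adjacent pair of characters (1↔2, 3↔4, ...).
Working it through for "nmcspvgmeesd": intermediate "dmcspvgmeesn", final "mdscvpmgeens".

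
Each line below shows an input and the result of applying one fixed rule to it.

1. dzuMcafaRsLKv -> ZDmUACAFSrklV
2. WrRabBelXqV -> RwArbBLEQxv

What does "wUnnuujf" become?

What's happening: flip the case of every letter, then swap each adjacent pair of characters (1↔2, 3↔4, ...).
On "wUnnuujf": the first step gives "WuNNUUJF", and the second then gives "uWNNUUFJ".

uWNNUUFJ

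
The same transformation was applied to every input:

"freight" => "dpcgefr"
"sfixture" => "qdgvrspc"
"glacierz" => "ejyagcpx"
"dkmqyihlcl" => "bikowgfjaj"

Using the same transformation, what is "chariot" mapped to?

afypgmr

What's happening: shift every letter 2 places backward in the alphabet (wrapping around).
Applying that to "chariot" gives "afypgmr".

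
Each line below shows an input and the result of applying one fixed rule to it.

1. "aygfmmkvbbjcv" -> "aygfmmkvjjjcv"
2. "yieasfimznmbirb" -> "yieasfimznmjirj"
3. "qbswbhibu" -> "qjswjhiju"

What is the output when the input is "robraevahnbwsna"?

In each case the input is transformed by: replace every "b" with "j".
Applying that to "robraevahnbwsna" gives "rojraevahnjwsna".

rojraevahnjwsna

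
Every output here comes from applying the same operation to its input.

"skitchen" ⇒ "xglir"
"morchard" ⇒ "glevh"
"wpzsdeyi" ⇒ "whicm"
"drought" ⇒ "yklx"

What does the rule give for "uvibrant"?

fverx

Each output is the input with this applied: delete the first 3 characters, then shift every letter 4 places forward in the alphabet (wrapping around).
Applying both steps to "uvibrant": "brant", then "fverx".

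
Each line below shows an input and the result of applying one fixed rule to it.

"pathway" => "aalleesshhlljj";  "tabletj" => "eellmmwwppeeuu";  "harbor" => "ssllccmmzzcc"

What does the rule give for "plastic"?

The pattern: double every character, then shift every letter 11 places forward in the alphabet (wrapping around).
Working it through for "plastic": intermediate "ppllaassttiicc", final "aawwllddeettnn".

aawwllddeettnn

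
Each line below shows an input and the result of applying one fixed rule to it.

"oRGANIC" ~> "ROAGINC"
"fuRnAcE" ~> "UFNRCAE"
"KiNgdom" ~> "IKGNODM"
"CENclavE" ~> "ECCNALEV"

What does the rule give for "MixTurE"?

IMTXRUE

Looking at the pairs, the operation is to swap each adjacent pair of characters (1↔2, 3↔4, ...), then convert every letter to uppercase.
"MixTurE" → "iMTxruE" → "IMTXRUE".
(Check on "fuRnAcE": → "ufnRcAE" → "UFNRCAE" ✓)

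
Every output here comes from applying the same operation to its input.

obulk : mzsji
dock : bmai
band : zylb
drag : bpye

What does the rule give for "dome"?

bmkc

In each case the input is transformed by: shift every letter 2 places backward in the alphabet (wrapping around).
Applying that to "dome" gives "bmkc".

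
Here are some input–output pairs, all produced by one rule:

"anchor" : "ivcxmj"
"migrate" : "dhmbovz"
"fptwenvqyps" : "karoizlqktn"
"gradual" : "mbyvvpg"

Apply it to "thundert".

coipzyom

Each output is the input with this applied: shift every letter 5 places backward in the alphabet (wrapping around), then swap each adjacent pair of characters (1↔2, 3↔4, ...).
Starting from "thundert": after the first operation, "ocpiyzmo"; after the second, "coipzyom".
(Check on "fptwenvqyps": → "akorziqltkn" → "karoizlqktn" ✓)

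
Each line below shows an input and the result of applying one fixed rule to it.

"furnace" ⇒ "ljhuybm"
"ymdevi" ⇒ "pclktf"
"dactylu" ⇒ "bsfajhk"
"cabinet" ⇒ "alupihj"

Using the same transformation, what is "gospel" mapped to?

slwzvn

Rule — shift every letter 7 places forward in the alphabet (wrapping around), then reverse the string.
On "gospel": the first step gives "nvzwls", and the second then gives "slwzvn".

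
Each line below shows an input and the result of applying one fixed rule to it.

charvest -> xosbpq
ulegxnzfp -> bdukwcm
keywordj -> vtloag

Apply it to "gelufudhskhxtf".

ircraepheuqc

What's happening: shift every letter 3 places backward in the alphabet (wrapping around), then delete the first 2 characters.
For "gelufudhskhxtf" the result is "ircraepheuqc".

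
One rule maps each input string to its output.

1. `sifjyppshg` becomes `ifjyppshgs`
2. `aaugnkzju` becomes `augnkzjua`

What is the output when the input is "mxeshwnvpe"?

Each output is the input with this applied: move the first character to the end.
Applying that to "mxeshwnvpe" gives "xeshwnvpem".

xeshwnvpem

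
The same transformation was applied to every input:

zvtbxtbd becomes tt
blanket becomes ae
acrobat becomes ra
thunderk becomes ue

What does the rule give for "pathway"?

ta

In each case the input is transformed by: keep one character in every 3, starting at position 3 (positions 3rd, 6th, 9th, ...).
Applying that to "pathway" gives "ta".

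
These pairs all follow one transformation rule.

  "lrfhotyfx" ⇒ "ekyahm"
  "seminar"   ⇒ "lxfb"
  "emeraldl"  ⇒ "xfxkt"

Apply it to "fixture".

ybqm

The transformation: shift every letter 7 places backward in the alphabet (wrapping around), then delete the last 3 characters.
On "fixture": the first step gives "ybqmnkx", and the second then gives "ybqm".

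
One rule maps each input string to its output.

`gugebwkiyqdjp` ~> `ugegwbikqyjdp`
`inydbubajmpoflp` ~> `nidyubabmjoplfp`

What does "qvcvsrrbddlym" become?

Looking at the pairs, the operation is to swap each adjacent pair of characters (1↔2, 3↔4, ...).
Doing the same to "qvcvsrrbddlym": "vqvcrsbrddylm".

vqvcrsbrddylm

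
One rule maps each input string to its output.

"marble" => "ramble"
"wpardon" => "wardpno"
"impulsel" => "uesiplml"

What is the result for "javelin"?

vanelij

Each output is the input with this applied: sort the characters into reverse alphabetical order, then take characters alternately from the front and the back (1st, last, 2nd, 2nd-last, ...).
On "javelin": the first step gives "vnljiea", and the second then gives "vanelij".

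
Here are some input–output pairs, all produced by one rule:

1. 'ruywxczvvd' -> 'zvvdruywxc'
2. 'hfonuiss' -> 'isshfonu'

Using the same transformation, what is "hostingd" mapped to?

ngdhosti

Rule — move the first character to the end, then swap the front and back halves of the string.
Starting from "hostingd": after the first operation, "ostingdh"; after the second, "ngdhosti".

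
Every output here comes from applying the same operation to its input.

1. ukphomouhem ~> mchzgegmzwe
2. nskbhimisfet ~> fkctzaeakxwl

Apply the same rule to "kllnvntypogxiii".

Each output is the input with this applied: shift every letter 8 places backward in the alphabet (wrapping around).
So "kllnvntypogxiii" becomes "cddfnflqhgypaaa".

cddfnflqhgypaaa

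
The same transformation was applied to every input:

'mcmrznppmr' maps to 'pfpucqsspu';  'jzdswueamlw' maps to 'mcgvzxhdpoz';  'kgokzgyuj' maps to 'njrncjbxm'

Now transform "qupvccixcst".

In each case the input is transformed by: shift every letter 3 places forward in the alphabet (wrapping around).
Applying that to "qupvccixcst" gives "txsyfflafvw".

txsyfflafvw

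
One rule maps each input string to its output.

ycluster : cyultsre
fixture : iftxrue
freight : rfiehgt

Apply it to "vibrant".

ivrbnat

The transformation: swap each adjacent pair of characters (1↔2, 3↔4, ...).
"vibrant" → "ivrbnat".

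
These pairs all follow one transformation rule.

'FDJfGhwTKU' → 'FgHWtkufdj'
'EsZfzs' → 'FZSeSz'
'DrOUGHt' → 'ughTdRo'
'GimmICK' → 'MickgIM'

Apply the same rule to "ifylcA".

LCaIFY

Rule — flip the case of every letter, then move the first 3 characters to the end (rotate left by 3).
Starting from "ifylcA": after the first operation, "IFYLCa"; after the second, "LCaIFY".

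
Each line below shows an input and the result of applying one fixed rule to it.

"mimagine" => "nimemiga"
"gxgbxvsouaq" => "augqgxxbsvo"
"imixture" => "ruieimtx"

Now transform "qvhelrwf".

wrqfhvle

Rule — move the last 3 characters to the front (rotate right by 3), then swap each adjacent pair of characters (1↔2, 3↔4, ...).
Working it through for "qvhelrwf": intermediate "rwfqvhel", final "wrqfhvle".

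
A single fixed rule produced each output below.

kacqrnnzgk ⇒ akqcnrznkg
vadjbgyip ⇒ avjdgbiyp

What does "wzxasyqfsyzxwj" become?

What's happening: swap each adjacent pair of characters (1↔2, 3↔4, ...).
On "wzxasyqfsyzxwj" that produces "zwaxysfqysxzjw".

zwaxysfqysxzjw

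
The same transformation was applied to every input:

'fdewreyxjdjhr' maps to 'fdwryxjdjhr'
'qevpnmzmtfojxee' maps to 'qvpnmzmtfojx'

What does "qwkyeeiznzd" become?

Looking at the pairs, the operation is to remove every "e".
On "qwkyeeiznzd" that produces "qwkyiznzd".

qwkyiznzd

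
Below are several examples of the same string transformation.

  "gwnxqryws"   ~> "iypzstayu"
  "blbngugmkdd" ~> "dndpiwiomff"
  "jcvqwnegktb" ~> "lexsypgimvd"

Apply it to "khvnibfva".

The rule is to shift every letter 2 places forward in the alphabet (wrapping around).
Doing the same to "khvnibfva": "mjxpkdhxc".

mjxpkdhxc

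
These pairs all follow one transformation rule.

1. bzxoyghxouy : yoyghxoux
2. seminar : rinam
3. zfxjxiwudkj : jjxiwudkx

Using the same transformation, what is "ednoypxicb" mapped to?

boypxicn

Looking at the pairs, the operation is to delete the first 2 characters, then swap the first and last characters.
Applying both steps to "ednoypxicb": "noypxicb", then "boypxicn".
(Check on "seminar": → "minar" → "rinam" ✓)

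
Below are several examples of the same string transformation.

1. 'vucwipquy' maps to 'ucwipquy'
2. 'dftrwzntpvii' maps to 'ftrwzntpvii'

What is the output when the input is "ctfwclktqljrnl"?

Each output is the input with this applied: delete the first character.
"ctfwclktqljrnl" → "tfwclktqljrnl".

tfwclktqljrnl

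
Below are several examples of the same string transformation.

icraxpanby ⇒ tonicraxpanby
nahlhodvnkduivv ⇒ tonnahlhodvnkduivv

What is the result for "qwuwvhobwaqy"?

tonqwuwvhobwaqy

Looking at the pairs, the operation is to prepend "ton".
For "qwuwvhobwaqy" the result is "tonqwuwvhobwaqy".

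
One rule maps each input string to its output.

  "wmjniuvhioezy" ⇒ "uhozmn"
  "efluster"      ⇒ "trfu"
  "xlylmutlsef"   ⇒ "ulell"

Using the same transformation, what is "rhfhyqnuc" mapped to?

Rule — keep every other character starting from the second (positions 2nd, 4th, 6th, ...), then move the first 2 characters to the end (rotate left by 2).
So "rhfhyqnuc" becomes "quhh".

quhh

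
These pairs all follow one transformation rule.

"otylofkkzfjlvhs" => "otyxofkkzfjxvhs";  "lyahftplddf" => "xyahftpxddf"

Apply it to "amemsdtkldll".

amemsdtkxdxx

Looking at the pairs, the operation is to replace every "l" with "x".
For "amemsdtkldll" the result is "amemsdtkxdxx".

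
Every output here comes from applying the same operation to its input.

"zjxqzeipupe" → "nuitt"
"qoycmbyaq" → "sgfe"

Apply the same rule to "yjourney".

nyrc

The rule is to keep every other character starting from the second (positions 2nd, 4th, 6th, ...), then shift every letter 4 places forward in the alphabet (wrapping around).
On "yjourney" that produces "nyrc".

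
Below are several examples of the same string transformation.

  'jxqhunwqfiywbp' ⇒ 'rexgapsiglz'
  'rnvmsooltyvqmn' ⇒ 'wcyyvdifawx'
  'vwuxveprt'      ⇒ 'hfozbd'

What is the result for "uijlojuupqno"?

vyteezaxy

In each case the input is transformed by: shift every letter 10 places forward in the alphabet (wrapping around), then delete the first 3 characters.
"uijlojuupqno" → "estvyteezaxy" → "vyteezaxy".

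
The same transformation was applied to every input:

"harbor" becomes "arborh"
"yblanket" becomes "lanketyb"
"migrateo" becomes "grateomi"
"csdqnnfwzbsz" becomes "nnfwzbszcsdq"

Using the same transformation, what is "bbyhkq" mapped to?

byhkqb

The rule is to swap the front and back halves of the string, then move the last 2 characters to the front (rotate right by 2).
For "bbyhkq" the result is "byhkqb".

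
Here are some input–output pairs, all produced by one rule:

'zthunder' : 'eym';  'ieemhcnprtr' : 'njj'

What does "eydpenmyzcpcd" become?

jdi

The pattern: shift every letter 5 places forward in the alphabet (wrapping around), then keep only the first 3 characters.
Applying both steps to "eydpenmyzcpcd": "jdiujsrdehuhi", then "jdi".
(Check on "ieemhcnprtr": → "njjrmhsuwyw" → "njj" ✓)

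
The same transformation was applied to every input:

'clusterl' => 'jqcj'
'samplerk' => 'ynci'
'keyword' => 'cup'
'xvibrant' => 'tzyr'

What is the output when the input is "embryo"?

kpm

Looking at the pairs, the operation is to keep every other character starting from the second (positions 2nd, 4th, 6th, ...), then shift every letter 2 places backward in the alphabet (wrapping around).
"embryo" → "mro" → "kpm".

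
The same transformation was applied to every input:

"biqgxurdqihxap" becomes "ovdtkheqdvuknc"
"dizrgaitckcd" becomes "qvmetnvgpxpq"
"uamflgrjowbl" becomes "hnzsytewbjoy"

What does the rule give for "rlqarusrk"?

The rule is to shift every letter 13 places forward in the alphabet (wrapping around) — i.e. ROT13.
Applying that to "rlqarusrk" gives "eydnehfex".

eydnehfex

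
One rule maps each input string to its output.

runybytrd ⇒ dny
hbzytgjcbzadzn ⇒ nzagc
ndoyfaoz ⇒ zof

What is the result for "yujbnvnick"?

Each output is the input with this applied: take characters alternately from the front and the back (1st, last, 2nd, 2nd-last, ...), then keep one character in every 3, starting at position 2 (positions 2nd, 5th, 8th, ...).
Applying both steps to "yujbnvnick": "ykucjibnnv", then "kjn".

kjn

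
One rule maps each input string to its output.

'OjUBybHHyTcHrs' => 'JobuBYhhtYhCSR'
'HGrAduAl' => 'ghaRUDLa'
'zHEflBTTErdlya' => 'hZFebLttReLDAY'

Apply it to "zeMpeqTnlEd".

EZPmQENteLD

In each case the input is transformed by: flip the case of every letter, then swap each adjacent pair of characters (1↔2, 3↔4, ...).
"zeMpeqTnlEd" → "ZEmPEQtNLeD" → "EZPmQENteLD".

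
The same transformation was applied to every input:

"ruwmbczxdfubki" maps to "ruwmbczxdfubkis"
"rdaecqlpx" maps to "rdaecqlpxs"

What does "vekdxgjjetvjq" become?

vekdxgjjetvjqs

Each output is the input with this applied: append "s".
Doing the same to "vekdxgjjetvjq": "vekdxgjjetvjqs".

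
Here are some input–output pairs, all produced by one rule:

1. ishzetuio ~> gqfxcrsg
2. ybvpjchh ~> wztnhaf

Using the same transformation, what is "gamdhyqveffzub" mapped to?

Looking at the pairs, the operation is to shift every letter 2 places backward in the alphabet (wrapping around), then delete the last character.
On "gamdhyqveffzub": the first step gives "eykbfwotcddxsz", and the second then gives "eykbfwotcddxs".

eykbfwotcddxs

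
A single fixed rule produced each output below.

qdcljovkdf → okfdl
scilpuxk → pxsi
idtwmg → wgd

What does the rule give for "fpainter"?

Each output is the input with this applied: swap the front and back halves of the string, then keep every other character starting from the first (positions 1st, 3rd, 5th, ...).
"fpainter" → "nefa".

nefa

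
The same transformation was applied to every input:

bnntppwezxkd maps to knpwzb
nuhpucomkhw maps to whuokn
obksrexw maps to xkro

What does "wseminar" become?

aeiw

The transformation: keep every other character starting from the first (positions 1st, 3rd, 5th, ...), then swap the first and last characters.
"wseminar" → "weia" → "aeiw".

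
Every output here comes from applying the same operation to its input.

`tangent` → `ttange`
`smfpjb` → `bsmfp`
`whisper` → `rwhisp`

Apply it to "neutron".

Rule — move the last character to the front, then delete the last character.
"neutron" → "nneutro" → "nneutr".

nneutr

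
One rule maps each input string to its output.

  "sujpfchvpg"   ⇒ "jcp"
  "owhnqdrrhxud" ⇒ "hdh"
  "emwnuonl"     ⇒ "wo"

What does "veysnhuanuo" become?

yhn

Rule — delete the last character, then keep one character in every 3, starting at position 3 (positions 3rd, 6th, 9th, ...).
Working it through for "veysnhuanuo": intermediate "veysnhuanu", final "yhn".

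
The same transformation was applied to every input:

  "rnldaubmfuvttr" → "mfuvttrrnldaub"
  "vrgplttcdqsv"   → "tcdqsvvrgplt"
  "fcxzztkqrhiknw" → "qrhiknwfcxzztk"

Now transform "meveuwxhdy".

The rule is to swap the front and back halves of the string.
"meveuwxhdy" → "wxhdymeveu".

wxhdymeveu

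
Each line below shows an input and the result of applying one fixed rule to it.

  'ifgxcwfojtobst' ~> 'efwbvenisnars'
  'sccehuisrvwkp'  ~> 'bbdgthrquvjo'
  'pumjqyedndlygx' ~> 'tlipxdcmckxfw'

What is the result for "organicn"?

qfzmhbm

Rule — shift every letter 1 place backward in the alphabet (wrapping around), then delete the first character.
On "organicn": the first step gives "nqfzmhbm", and the second then gives "qfzmhbm".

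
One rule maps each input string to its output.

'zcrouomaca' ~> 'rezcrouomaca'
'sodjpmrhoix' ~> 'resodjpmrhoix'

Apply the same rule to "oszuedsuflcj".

In each case the input is transformed by: prepend "re".
On "oszuedsuflcj" that produces "reoszuedsuflcj".

reoszuedsuflcj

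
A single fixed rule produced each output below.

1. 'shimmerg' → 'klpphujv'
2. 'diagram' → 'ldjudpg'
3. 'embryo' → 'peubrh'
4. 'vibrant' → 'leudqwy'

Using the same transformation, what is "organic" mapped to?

ujdqlfr

The pattern: shift every letter 3 places forward in the alphabet (wrapping around), then move the first character to the end.
Starting from "organic": after the first operation, "rujdqlf"; after the second, "ujdqlfr".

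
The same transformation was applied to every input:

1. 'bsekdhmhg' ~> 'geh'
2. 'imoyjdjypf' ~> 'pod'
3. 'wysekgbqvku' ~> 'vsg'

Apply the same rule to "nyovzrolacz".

aor

In each case the input is transformed by: keep one character in every 3, starting at position 3 (positions 3rd, 6th, 9th, ...), then move the last character to the front.
Starting from "nyovzrolacz": after the first operation, "ora"; after the second, "aor".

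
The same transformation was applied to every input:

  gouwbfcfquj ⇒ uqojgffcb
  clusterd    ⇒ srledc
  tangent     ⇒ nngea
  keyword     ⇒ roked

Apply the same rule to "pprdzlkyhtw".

Each output is the input with this applied: sort the characters into reverse alphabetical order, then delete the first 2 characters.
Starting from "pprdzlkyhtw": after the first operation, "zywtrpplkhd"; after the second, "wtrpplkhd".
(Check on "keyword": → "ywroked" → "roked" ✓)

wtrpplkhd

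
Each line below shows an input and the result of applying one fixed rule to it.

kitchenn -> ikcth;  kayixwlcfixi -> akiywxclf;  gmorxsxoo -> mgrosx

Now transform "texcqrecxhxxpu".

In each case the input is transformed by: delete the last 3 characters, then swap each adjacent pair of characters (1↔2, 3↔4, ...).
For "texcqrecxhxxpu", step one produces "texcqrecxhx"; step two turns that into "etcxrqcehxx".

etcxrqcehxx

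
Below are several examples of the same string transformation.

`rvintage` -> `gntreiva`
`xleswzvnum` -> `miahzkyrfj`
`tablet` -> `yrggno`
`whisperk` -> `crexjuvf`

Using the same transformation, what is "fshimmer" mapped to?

The rule is to swap the front and back halves of the string, then shift every letter 13 places forward in the alphabet (wrapping around) — i.e. ROT13.
Working it through for "fshimmer": intermediate "mmerfshi", final "zzresfuv".

zzresfuv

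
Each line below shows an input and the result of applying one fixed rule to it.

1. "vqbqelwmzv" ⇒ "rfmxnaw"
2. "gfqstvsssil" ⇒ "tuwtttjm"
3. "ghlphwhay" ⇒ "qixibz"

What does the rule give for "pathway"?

ixbz

The pattern: shift every letter 1 place forward in the alphabet (wrapping around), then delete the first 3 characters.
"pathway" → "ixbz".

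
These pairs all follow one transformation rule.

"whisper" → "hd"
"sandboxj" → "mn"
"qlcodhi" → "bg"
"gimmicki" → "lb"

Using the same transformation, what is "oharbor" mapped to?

Rule — keep one character in every 3, starting at position 3 (positions 3rd, 6th, 9th, ...), then shift every letter 1 place backward in the alphabet (wrapping around).
For "oharbor", step one produces "ao"; step two turns that into "zn".

zn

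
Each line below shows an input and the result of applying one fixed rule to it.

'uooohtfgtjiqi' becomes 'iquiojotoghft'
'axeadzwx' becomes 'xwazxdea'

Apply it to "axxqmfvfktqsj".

jsaqxtxkqfmvf

Looking at the pairs, the operation is to move the last character to the front, then take characters alternately from the front and the back (1st, last, 2nd, 2nd-last, ...).
Starting from "axxqmfvfktqsj": after the first operation, "jaxxqmfvfktqs"; after the second, "jsaqxtxkqfmvf".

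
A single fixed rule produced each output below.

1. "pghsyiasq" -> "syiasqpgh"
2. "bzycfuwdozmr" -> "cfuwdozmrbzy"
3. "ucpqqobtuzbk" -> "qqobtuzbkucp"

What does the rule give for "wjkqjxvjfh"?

The pattern: move the first 3 characters to the end (rotate left by 3).
On "wjkqjxvjfh" that produces "qjxvjfhwjk".

qjxvjfhwjk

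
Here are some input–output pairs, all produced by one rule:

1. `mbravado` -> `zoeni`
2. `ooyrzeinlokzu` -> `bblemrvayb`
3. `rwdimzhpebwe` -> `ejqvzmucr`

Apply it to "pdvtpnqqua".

cqigcad

Each output is the input with this applied: shift every letter 13 places forward in the alphabet (wrapping around) — i.e. ROT13, then delete the last 3 characters.
For "pdvtpnqqua" the result is "cqigcad".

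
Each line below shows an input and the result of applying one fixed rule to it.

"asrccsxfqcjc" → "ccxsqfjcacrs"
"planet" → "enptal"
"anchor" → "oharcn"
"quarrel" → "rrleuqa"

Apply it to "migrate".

aretimg

In each case the input is transformed by: move the first 3 characters to the end (rotate left by 3), then swap each adjacent pair of characters (1↔2, 3↔4, ...).
On "migrate": the first step gives "ratemig", and the second then gives "aretimg".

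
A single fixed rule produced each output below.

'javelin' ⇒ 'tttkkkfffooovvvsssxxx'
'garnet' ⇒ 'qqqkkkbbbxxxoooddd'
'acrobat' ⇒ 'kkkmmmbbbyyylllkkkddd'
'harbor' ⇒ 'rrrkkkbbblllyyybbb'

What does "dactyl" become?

nnnkkkmmmdddiiivvv

The pattern: repeat every character 3 times, then shift every letter 10 places forward in the alphabet (wrapping around).
"dactyl" → "nnnkkkmmmdddiiivvv".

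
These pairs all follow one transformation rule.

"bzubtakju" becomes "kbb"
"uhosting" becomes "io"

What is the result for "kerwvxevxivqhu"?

The pattern: reverse the string, then keep one character in every 3, starting at position 3 (positions 3rd, 6th, 9th, ...).
Starting from "kerwvxevxivqhu": after the first operation, "uhqvixvexvwrek"; after the second, "qxxr".

qxxr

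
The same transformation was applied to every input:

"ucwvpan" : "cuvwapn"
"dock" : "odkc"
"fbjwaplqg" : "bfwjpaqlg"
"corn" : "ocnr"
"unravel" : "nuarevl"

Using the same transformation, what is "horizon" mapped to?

ohirozn

The transformation: swap each adjacent pair of characters (1↔2, 3↔4, ...).
Doing the same to "horizon": "ohirozn".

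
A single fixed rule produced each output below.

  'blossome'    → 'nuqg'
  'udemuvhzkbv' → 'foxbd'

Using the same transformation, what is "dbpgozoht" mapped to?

The transformation: keep every other character starting from the second (positions 2nd, 4th, 6th, ...), then shift every letter 2 places forward in the alphabet (wrapping around).
Starting from "dbpgozoht": after the first operation, "bgzh"; after the second, "dibj".

dibj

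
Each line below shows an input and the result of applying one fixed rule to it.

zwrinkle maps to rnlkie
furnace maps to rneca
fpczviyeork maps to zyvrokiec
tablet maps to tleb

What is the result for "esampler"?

The transformation: delete the first 2 characters, then sort the characters into reverse alphabetical order.
For "esampler" the result is "rpmlea".

rpmlea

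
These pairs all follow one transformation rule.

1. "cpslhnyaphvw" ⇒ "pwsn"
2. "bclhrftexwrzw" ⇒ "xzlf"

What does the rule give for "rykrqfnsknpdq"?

kdkf

Rule — keep one character in every 3, starting at position 3 (positions 3rd, 6th, 9th, ...), then move the first 2 characters to the end (rotate left by 2).
For "rykrqfnsknpdq", step one produces "kfkd"; step two turns that into "kdkf".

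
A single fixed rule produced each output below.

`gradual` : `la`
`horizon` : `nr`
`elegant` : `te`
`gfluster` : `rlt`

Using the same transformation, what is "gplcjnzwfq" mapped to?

What's happening: move the last 2 characters to the front (rotate right by 2), then keep one character in every 3, starting at position 2 (positions 2nd, 5th, 8th, ...).
For "gplcjnzwfq", step one produces "fqgplcjnzw"; step two turns that into "qln".

qln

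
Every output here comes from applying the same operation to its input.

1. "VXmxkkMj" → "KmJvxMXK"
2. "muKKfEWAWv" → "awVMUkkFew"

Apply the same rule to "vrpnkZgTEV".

tevVRPNKzG

Each output is the input with this applied: flip the case of every letter, then move the last 3 characters to the front (rotate right by 3).
Applying both steps to "vrpnkZgTEV": "VRPNKzGtev", then "tevVRPNKzG".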